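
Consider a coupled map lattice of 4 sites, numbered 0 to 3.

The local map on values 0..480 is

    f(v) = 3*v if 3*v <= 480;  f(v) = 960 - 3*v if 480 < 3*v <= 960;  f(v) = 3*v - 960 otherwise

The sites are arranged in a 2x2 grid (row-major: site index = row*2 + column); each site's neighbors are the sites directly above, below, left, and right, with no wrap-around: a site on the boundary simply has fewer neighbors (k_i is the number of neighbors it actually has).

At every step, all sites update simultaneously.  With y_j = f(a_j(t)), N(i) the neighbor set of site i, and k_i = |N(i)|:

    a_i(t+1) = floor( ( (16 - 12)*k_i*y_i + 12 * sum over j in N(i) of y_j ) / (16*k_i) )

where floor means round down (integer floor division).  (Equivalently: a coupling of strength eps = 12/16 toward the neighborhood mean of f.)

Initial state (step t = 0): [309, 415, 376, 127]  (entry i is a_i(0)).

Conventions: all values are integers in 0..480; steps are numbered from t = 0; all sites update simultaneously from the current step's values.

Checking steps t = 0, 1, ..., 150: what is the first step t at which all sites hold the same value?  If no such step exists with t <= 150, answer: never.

Answer: 15
Key observation: Synchronization is absorbing here: once all sites are equal they stay equal, and step 15 is the first all-equal step.

Derivation:
t=0: [309, 415, 376, 127]  (not all equal)
t=1: [178, 226, 197, 265]  (not all equal)
t=2: [350, 292, 313, 285]  (not all equal)
t=3: [61, 94, 78, 65]  (not all equal)
t=4: [239, 212, 200, 242]  (not all equal)
t=5: [317, 259, 268, 315]  (not all equal)
t=6: [129, 54, 48, 130]  (not all equal)
t=7: [211, 331, 327, 212]  (not all equal)
t=8: [102, 252, 249, 101]  (not all equal)
t=9: [232, 279, 281, 232]  (not all equal)
t=10: [156, 228, 227, 156]  (not all equal)
t=11: [325, 420, 420, 325]  (not all equal)
t=12: [228, 86, 86, 228]  (not all equal)
t=13: [262, 271, 271, 262]  (not all equal)
t=14: [153, 167, 167, 153]  (not all equal)
t=15: [459, 459, 459, 459]  (all equal)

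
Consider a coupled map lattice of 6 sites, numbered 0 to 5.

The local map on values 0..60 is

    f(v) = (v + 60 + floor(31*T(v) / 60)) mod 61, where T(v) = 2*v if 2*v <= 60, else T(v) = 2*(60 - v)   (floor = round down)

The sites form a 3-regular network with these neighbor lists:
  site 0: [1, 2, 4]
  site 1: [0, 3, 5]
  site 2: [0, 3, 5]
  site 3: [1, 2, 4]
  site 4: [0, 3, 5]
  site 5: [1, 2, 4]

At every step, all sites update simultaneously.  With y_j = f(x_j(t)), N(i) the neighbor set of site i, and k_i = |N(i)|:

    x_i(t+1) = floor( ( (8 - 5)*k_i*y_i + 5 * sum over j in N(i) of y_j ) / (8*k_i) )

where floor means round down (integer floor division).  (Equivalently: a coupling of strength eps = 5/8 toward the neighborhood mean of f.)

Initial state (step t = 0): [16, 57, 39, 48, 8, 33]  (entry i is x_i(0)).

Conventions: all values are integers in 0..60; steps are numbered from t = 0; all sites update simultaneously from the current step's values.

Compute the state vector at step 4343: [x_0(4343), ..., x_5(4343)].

Answer: [59, 59, 59, 59, 59, 59]
Key observation: The state at step 2, [59, 59, 59, 59, 59, 59], reappears at step 3: the system is in a cycle of period 1 from step 2 on.  Therefore the state at step 4343 equals the state at step 2 + ((4343 - 2) mod 1) = 2, which is [59, 59, 59, 59, 59, 59].

Derivation:
t=0: [16, 57, 39, 48, 8, 33]
t=1: [39, 53, 53, 49, 36, 49]
t=2: [59, 59, 59, 59, 59, 59]
t=3: [59, 59, 59, 59, 59, 59]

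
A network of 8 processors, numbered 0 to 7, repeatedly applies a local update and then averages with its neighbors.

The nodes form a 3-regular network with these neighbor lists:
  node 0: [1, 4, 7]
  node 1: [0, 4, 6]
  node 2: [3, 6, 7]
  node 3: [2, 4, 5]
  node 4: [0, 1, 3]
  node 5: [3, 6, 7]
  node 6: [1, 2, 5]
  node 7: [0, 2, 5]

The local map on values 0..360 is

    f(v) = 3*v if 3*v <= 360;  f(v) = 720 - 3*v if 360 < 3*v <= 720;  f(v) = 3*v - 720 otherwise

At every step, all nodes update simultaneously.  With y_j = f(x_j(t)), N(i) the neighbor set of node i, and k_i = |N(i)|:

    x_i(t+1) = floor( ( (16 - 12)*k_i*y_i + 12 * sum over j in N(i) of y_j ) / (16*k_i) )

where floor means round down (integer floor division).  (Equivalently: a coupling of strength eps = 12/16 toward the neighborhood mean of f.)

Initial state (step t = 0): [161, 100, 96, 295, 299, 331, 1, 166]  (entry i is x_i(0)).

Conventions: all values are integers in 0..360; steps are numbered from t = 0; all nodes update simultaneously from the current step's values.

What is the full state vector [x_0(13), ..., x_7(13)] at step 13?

Simulating step by step:
t=0: [161, 100, 96, 295, 299, 331, 1, 166]
t=1: [234, 179, 169, 225, 219, 165, 216, 255]
t=2: [77, 84, 93, 136, 77, 96, 173, 125]
t=3: [264, 228, 284, 277, 256, 286, 255, 285]
t=4: [72, 50, 105, 107, 66, 107, 87, 119]
t=5: [230, 206, 313, 288, 221, 315, 261, 302]
t=6: [93, 63, 153, 161, 83, 154, 152, 165]
t=7: [235, 245, 246, 251, 238, 246, 243, 255]
t=8: [20, 11, 26, 18, 17, 26, 15, 24]
t=9: [54, 47, 62, 65, 49, 62, 58, 72]
t=10: [166, 156, 192, 178, 161, 192, 171, 187]
t=11: [217, 229, 174, 177, 224, 174, 186, 167]
t=12: [92, 78, 192, 158, 84, 192, 147, 171]
t=13: [242, 260, 219, 196, 252, 219, 200, 192]

Answer: [242, 260, 219, 196, 252, 219, 200, 192]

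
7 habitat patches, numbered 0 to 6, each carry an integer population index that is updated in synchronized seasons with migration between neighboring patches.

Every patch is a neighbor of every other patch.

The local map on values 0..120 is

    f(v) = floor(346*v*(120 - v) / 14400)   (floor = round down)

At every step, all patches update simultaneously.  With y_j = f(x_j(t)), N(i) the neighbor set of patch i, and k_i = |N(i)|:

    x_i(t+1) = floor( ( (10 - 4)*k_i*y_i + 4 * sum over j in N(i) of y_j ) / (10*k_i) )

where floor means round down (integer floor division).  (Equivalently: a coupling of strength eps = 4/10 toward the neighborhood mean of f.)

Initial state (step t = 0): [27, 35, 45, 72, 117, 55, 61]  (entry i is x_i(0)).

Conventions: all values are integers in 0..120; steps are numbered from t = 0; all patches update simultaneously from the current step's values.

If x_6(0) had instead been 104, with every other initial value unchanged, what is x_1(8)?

Simulating step by step:
t=0: [27, 35, 45, 72, 117, 55, 104]
t=1: [60, 66, 71, 72, 32, 73, 49]
t=2: [83, 83, 82, 82, 73, 81, 82]
t=3: [73, 73, 74, 74, 78, 75, 74]
t=4: [81, 81, 80, 80, 79, 80, 80]
t=5: [75, 75, 75, 75, 76, 75, 75]
t=6: [80, 80, 80, 80, 80, 80, 80]
t=7: [76, 76, 76, 76, 76, 76, 76]
t=8: [80, 80, 80, 80, 80, 80, 80]

Answer: x_1(8) = 80
Key observation: This trace re-runs the system from the modified initial state.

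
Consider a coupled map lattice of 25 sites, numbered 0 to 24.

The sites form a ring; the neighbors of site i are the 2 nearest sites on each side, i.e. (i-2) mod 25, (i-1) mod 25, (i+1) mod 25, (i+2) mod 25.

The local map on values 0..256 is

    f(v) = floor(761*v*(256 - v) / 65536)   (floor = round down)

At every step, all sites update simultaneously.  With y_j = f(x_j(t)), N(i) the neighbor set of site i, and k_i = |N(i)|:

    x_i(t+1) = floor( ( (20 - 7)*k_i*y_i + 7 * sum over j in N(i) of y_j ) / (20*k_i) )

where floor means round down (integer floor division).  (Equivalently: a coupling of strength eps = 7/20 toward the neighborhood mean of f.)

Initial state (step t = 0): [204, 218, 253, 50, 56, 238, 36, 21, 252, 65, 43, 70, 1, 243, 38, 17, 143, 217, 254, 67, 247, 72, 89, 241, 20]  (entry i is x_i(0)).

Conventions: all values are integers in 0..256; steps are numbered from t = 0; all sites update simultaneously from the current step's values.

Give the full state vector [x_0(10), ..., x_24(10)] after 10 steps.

Answer: [165, 165, 164, 164, 163, 163, 163, 163, 163, 163, 163, 163, 163, 163, 163, 163, 163, 164, 165, 166, 166, 167, 167, 166, 166]

Derivation:
t=0: [204, 218, 253, 50, 56, 238, 36, 21, 252, 65, 43, 70, 1, 243, 38, 17, 143, 217, 254, 67, 247, 72, 89, 241, 20]
t=1: [97, 89, 46, 102, 107, 66, 80, 62, 41, 122, 95, 123, 35, 49, 86, 67, 143, 97, 43, 120, 57, 133, 135, 70, 72]
t=2: [167, 166, 135, 172, 172, 152, 155, 142, 124, 175, 164, 172, 114, 128, 157, 152, 174, 171, 128, 175, 144, 180, 177, 160, 159]
t=3: [174, 174, 182, 170, 171, 180, 181, 184, 185, 169, 175, 171, 183, 186, 180, 180, 170, 170, 183, 168, 180, 163, 166, 174, 176]
t=4: [164, 164, 159, 166, 165, 159, 157, 155, 155, 166, 163, 165, 156, 154, 158, 159, 165, 166, 159, 168, 161, 172, 170, 166, 164]
t=5: [175, 175, 177, 174, 175, 178, 179, 180, 179, 174, 176, 175, 179, 180, 179, 178, 175, 173, 177, 172, 175, 168, 170, 172, 174]
t=6: [164, 164, 162, 164, 163, 161, 160, 159, 160, 163, 162, 163, 160, 159, 160, 161, 163, 165, 163, 166, 165, 169, 168, 167, 165]
t=7: [174, 175, 175, 175, 176, 177, 177, 178, 177, 176, 176, 176, 177, 178, 177, 176, 176, 174, 175, 173, 173, 170, 171, 172, 173]
t=8: [165, 164, 164, 163, 163, 162, 162, 161, 162, 162, 162, 162, 162, 161, 162, 162, 163, 164, 164, 166, 166, 168, 167, 167, 166]
t=9: [173, 174, 175, 175, 175, 176, 176, 176, 176, 176, 176, 176, 176, 176, 176, 176, 175, 175, 174, 173, 172, 171, 172, 172, 173]
t=10: [165, 165, 164, 164, 163, 163, 163, 163, 163, 163, 163, 163, 163, 163, 163, 163, 163, 164, 165, 166, 166, 167, 167, 166, 166]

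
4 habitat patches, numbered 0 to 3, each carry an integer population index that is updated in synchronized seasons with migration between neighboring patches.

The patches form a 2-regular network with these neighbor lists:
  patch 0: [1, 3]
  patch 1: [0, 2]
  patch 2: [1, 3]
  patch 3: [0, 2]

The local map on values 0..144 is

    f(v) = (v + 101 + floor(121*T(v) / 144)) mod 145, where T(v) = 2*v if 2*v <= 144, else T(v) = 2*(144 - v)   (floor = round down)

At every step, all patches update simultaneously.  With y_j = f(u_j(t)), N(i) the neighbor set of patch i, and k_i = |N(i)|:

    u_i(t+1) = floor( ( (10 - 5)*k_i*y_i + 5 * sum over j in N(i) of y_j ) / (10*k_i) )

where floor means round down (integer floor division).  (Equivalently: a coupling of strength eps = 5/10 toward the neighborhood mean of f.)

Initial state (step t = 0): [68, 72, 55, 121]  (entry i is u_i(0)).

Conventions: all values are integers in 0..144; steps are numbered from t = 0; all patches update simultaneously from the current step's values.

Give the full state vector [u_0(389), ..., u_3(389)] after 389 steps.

Answer: [117, 117, 117, 117]
Key observation: The state at step 9, [117, 117, 117, 117], reappears at step 11: the system is in a cycle of period 2 from step 9 on.  Therefore the state at step 389 equals the state at step 9 + ((389 - 9) mod 2) = 9, which is [117, 117, 117, 117].

Derivation:
t=0: [68, 72, 55, 121]
t=1: [98, 62, 81, 117]
t=2: [125, 129, 131, 127]
t=3: [111, 110, 109, 110]
t=4: [122, 122, 123, 122]
t=5: [114, 114, 114, 114]
t=6: [120, 120, 120, 120]
t=7: [116, 116, 116, 116]
t=8: [119, 119, 119, 119]
t=9: [117, 117, 117, 117]
t=10: [118, 118, 118, 118]
t=11: [117, 117, 117, 117]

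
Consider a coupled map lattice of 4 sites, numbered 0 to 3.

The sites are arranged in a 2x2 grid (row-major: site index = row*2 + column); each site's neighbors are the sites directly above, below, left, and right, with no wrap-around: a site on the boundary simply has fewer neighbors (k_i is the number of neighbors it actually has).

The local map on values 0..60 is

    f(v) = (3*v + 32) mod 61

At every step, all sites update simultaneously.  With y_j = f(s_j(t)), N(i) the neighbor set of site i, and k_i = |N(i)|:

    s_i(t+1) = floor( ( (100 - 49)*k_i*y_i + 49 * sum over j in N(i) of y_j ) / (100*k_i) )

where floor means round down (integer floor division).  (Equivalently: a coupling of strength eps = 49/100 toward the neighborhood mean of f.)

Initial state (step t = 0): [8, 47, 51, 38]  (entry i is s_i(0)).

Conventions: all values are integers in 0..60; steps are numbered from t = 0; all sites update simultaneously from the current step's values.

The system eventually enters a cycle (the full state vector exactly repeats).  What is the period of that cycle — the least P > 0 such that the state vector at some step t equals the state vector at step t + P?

Simulating step by step:
t=0: [8, 47, 51, 38]
t=1: [41, 45, 20, 25]
t=2: [35, 42, 35, 42]
t=3: [20, 30, 20, 30]
t=4: [23, 7, 23, 7]
t=5: [43, 49, 43, 49]
t=6: [43, 52, 43, 52]
t=7: [30, 13, 30, 13]
t=8: [2, 7, 2, 7]
t=9: [41, 49, 41, 49]
t=10: [38, 51, 38, 51]
t=11: [18, 7, 18, 7]
t=12: [31, 46, 31, 46]
t=13: [14, 36, 14, 36]
t=14: [14, 16, 14, 16]
t=15: [14, 17, 14, 17]
t=16: [15, 19, 15, 19]
t=17: [18, 25, 18, 25]
t=18: [30, 40, 30, 40]
t=19: [7, 22, 7, 22]
t=20: [49, 40, 49, 40]
t=21: [50, 36, 50, 36]
t=22: [49, 28, 49, 28]
t=23: [56, 55, 56, 55]
t=24: [16, 14, 16, 14]
t=25: [17, 14, 17, 14]
t=26: [19, 15, 19, 15]
t=27: [25, 18, 25, 18]
t=28: [40, 30, 40, 30]
t=29: [22, 7, 22, 7]
t=30: [40, 49, 40, 49]
t=31: [36, 50, 36, 50]
t=32: [28, 49, 28, 49]
t=33: [55, 56, 55, 56]
t=34: [14, 16, 14, 16]

Answer: 20
Key observation: The state at step 14, [14, 16, 14, 16], reappears at step 34 — and no state repeats earlier — so the cycle the system enters has period 20.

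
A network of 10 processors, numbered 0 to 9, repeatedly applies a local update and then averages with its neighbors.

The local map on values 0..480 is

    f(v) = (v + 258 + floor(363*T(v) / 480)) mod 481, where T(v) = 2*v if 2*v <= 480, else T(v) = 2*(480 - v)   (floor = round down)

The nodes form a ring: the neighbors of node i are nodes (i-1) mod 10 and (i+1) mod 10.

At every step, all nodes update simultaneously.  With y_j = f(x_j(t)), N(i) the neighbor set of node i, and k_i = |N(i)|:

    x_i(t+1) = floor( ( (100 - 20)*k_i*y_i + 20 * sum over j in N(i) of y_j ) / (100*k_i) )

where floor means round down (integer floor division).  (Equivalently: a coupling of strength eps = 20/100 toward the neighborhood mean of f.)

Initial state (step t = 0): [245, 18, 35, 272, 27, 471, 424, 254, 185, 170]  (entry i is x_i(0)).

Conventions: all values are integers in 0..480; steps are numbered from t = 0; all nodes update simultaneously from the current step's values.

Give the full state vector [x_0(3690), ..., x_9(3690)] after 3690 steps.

Answer: [332, 332, 332, 332, 332, 332, 332, 332, 332, 332]
Key observation: The state at step 7, [332, 332, 332, 332, 332, 332, 332, 332, 332, 332], reappears at step 8: the system is in a cycle of period 1 from step 7 on.  Therefore the state at step 3690 equals the state at step 7 + ((3690 - 7) mod 1) = 7, which is [332, 332, 332, 332, 332, 332, 332, 332, 332, 332].

Derivation:
t=0: [245, 18, 35, 272, 27, 471, 424, 254, 185, 170]
t=1: [352, 314, 342, 357, 322, 269, 291, 350, 250, 225]
t=2: [326, 338, 327, 322, 338, 361, 351, 331, 365, 343]
t=3: [333, 330, 334, 336, 328, 318, 323, 330, 318, 326]
t=4: [332, 332, 331, 330, 334, 339, 336, 334, 338, 335]
t=5: [331, 332, 332, 332, 331, 329, 330, 330, 329, 330]
t=6: [332, 332, 332, 332, 333, 333, 333, 333, 333, 333]
t=7: [332, 332, 332, 332, 332, 332, 332, 332, 332, 332]
t=8: [332, 332, 332, 332, 332, 332, 332, 332, 332, 332]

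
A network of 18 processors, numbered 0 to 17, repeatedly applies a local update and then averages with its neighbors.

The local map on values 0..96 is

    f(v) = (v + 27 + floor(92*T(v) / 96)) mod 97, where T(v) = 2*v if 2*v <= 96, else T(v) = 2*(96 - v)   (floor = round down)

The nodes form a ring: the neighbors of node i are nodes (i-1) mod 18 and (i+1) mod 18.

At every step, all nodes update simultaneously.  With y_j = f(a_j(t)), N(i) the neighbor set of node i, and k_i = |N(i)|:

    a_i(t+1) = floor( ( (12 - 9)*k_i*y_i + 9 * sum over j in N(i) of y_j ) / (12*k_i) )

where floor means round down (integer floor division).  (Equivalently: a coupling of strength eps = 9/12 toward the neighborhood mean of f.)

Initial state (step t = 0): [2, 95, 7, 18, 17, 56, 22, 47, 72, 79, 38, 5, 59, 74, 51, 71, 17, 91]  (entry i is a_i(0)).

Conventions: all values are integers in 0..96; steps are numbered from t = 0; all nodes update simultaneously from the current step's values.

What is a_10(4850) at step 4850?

Simulating step by step:
t=0: [2, 95, 7, 18, 17, 56, 22, 47, 72, 79, 38, 5, 59, 74, 51, 71, 17, 91]
t=1: [29, 36, 51, 65, 71, 78, 71, 68, 52, 43, 40, 47, 47, 58, 52, 65, 48, 48]
t=2: [42, 39, 50, 56, 48, 46, 46, 55, 56, 55, 57, 59, 64, 64, 59, 64, 64, 49]
t=3: [55, 55, 56, 67, 64, 66, 63, 63, 62, 61, 61, 58, 56, 56, 56, 56, 60, 57]
t=4: [62, 62, 58, 56, 53, 54, 54, 56, 57, 57, 58, 60, 61, 62, 62, 60, 60, 61]
t=5: [57, 58, 59, 62, 63, 64, 63, 62, 61, 60, 60, 59, 58, 57, 57, 58, 58, 58]
t=6: [60, 60, 58, 57, 56, 55, 56, 57, 58, 58, 59, 59, 60, 60, 60, 60, 60, 60]
t=7: [59, 59, 60, 61, 62, 62, 62, 61, 60, 59, 59, 59, 59, 59, 59, 59, 59, 59]
t=8: [59, 59, 58, 58, 57, 57, 57, 58, 58, 59, 59, 59, 59, 59, 59, 59, 59, 59]
t=9: [59, 59, 59, 60, 60, 61, 60, 60, 59, 59, 59, 59, 59, 59, 59, 59, 59, 59]
t=10: [59, 59, 59, 59, 58, 58, 58, 59, 59, 59, 59, 59, 59, 59, 59, 59, 59, 59]
t=11: [59, 59, 59, 59, 59, 60, 59, 59, 59, 59, 59, 59, 59, 59, 59, 59, 59, 59]
t=12: [59, 59, 59, 59, 59, 59, 59, 59, 59, 59, 59, 59, 59, 59, 59, 59, 59, 59]
t=13: [59, 59, 59, 59, 59, 59, 59, 59, 59, 59, 59, 59, 59, 59, 59, 59, 59, 59]

Answer: a_10(4850) = 59
Key observation: The state at step 12, [59, 59, 59, 59, 59, 59, 59, 59, 59, 59, 59, 59, 59, 59, 59, 59, 59, 59], reappears at step 13: the system is in a cycle of period 1 from step 12 on.  Therefore the state at step 4850 equals the state at step 12 + ((4850 - 12) mod 1) = 12, which is [59, 59, 59, 59, 59, 59, 59, 59, 59, 59, 59, 59, 59, 59, 59, 59, 59, 59].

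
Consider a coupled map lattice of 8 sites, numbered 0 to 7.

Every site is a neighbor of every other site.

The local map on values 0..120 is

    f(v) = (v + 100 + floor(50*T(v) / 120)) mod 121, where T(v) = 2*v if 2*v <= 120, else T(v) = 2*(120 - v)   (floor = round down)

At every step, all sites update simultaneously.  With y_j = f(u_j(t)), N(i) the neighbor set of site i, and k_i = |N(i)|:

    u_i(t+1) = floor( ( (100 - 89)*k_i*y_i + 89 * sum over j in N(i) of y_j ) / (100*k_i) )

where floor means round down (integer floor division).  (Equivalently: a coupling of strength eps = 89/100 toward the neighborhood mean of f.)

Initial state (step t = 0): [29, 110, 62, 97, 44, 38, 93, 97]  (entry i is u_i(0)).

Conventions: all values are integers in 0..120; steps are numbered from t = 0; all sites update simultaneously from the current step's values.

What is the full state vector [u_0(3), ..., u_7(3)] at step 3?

Simulating step by step:
t=0: [29, 110, 62, 97, 44, 38, 93, 97]
t=1: [76, 75, 75, 75, 76, 76, 75, 75]
t=2: [91, 91, 91, 91, 91, 91, 91, 91]
t=3: [94, 94, 94, 94, 94, 94, 94, 94]

Answer: [94, 94, 94, 94, 94, 94, 94, 94]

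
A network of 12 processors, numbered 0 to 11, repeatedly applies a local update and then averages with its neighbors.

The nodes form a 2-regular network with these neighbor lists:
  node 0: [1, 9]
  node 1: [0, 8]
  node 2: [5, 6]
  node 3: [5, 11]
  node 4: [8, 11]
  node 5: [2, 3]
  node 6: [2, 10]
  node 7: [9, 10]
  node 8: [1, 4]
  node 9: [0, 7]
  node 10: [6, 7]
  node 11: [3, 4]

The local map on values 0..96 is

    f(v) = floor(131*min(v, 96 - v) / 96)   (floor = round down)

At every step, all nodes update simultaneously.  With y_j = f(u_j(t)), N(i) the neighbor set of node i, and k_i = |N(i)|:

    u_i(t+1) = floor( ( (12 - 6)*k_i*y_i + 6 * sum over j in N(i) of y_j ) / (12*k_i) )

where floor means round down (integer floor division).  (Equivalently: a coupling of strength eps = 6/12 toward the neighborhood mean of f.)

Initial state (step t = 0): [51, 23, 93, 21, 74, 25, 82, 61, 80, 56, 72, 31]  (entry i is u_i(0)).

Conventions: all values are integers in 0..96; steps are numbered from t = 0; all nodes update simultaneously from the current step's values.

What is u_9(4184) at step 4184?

Answer: u_9(4184) = 61
Key observation: The state at step 18, [55, 48, 61, 48, 46, 55, 62, 62, 46, 61, 62, 46], reappears at step 20: the system is in a cycle of period 2 from step 18 on.  Therefore the state at step 4184 equals the state at step 18 + ((4184 - 18) mod 2) = 18, which is [55, 48, 61, 48, 46, 55, 62, 62, 46, 61, 62, 46].

Derivation:
t=0: [51, 23, 93, 21, 74, 25, 82, 61, 80, 56, 72, 31]
t=1: [51, 36, 15, 33, 30, 25, 18, 45, 25, 54, 32, 35]
t=2: [57, 48, 24, 42, 40, 33, 27, 55, 39, 59, 42, 44]
t=3: [55, 59, 36, 54, 55, 44, 40, 54, 56, 52, 51, 57]
t=4: [55, 52, 53, 56, 54, 56, 54, 58, 53, 58, 58, 54]
t=5: [55, 58, 56, 54, 57, 55, 55, 51, 58, 52, 52, 56]
t=6: [55, 52, 54, 55, 52, 55, 56, 60, 51, 59, 59, 54]
t=7: [55, 59, 55, 55, 59, 55, 53, 49, 60, 51, 50, 57]
t=8: [55, 51, 55, 54, 50, 55, 58, 62, 49, 60, 61, 52]
t=9: [55, 60, 54, 57, 62, 55, 51, 47, 62, 49, 47, 59]
t=10: [55, 49, 57, 52, 47, 55, 60, 64, 46, 61, 63, 49]
t=11: [55, 61, 52, 59, 63, 55, 49, 44, 63, 48, 45, 63]
t=12: [55, 48, 59, 50, 45, 55, 62, 61, 45, 61, 61, 46]
t=13: [55, 61, 50, 60, 61, 55, 47, 47, 62, 49, 46, 61]
t=14: [55, 48, 60, 50, 46, 55, 63, 63, 46, 61, 63, 47]
t=15: [55, 61, 49, 60, 62, 55, 46, 45, 62, 48, 45, 63]
t=16: [55, 48, 61, 49, 45, 55, 62, 62, 46, 61, 61, 46]
t=17: [55, 61, 48, 61, 61, 55, 46, 46, 62, 48, 46, 62]
t=18: [55, 48, 61, 48, 46, 55, 62, 62, 46, 61, 62, 46]
t=19: [55, 61, 48, 61, 62, 55, 46, 46, 62, 48, 46, 62]
t=20: [55, 48, 61, 48, 46, 55, 62, 62, 46, 61, 62, 46]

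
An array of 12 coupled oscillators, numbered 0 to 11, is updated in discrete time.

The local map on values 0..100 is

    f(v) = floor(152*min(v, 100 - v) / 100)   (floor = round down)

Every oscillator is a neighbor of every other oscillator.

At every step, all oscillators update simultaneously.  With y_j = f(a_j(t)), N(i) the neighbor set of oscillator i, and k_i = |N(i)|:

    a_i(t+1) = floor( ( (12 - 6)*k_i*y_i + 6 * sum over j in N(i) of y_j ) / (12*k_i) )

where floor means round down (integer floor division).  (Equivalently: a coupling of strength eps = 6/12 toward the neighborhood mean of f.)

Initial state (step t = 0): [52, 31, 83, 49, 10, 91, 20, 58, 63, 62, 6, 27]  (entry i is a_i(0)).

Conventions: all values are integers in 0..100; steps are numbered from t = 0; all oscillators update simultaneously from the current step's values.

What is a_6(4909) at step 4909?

Simulating step by step:
t=0: [52, 31, 83, 49, 10, 91, 20, 58, 63, 62, 6, 27]
t=1: [55, 44, 34, 56, 29, 28, 36, 51, 48, 48, 26, 41]
t=2: [63, 62, 55, 62, 52, 51, 56, 65, 65, 65, 50, 60]
t=3: [59, 59, 64, 59, 66, 67, 63, 57, 57, 57, 68, 61]
t=4: [59, 59, 56, 59, 54, 54, 57, 61, 61, 61, 53, 58]
t=5: [63, 63, 64, 63, 66, 66, 64, 61, 61, 61, 67, 63]
t=6: [55, 55, 54, 55, 53, 53, 54, 56, 56, 56, 52, 55]
t=7: [68, 68, 68, 68, 69, 69, 68, 67, 67, 67, 70, 68]
t=8: [48, 48, 48, 48, 47, 47, 48, 48, 48, 48, 46, 48]
t=9: [71, 71, 71, 71, 71, 71, 71, 71, 71, 71, 70, 71]
t=10: [44, 44, 44, 44, 44, 44, 44, 44, 44, 44, 44, 44]
t=11: [66, 66, 66, 66, 66, 66, 66, 66, 66, 66, 66, 66]
t=12: [51, 51, 51, 51, 51, 51, 51, 51, 51, 51, 51, 51]
t=13: [74, 74, 74, 74, 74, 74, 74, 74, 74, 74, 74, 74]
t=14: [39, 39, 39, 39, 39, 39, 39, 39, 39, 39, 39, 39]
t=15: [59, 59, 59, 59, 59, 59, 59, 59, 59, 59, 59, 59]
t=16: [62, 62, 62, 62, 62, 62, 62, 62, 62, 62, 62, 62]
t=17: [57, 57, 57, 57, 57, 57, 57, 57, 57, 57, 57, 57]
t=18: [65, 65, 65, 65, 65, 65, 65, 65, 65, 65, 65, 65]
t=19: [53, 53, 53, 53, 53, 53, 53, 53, 53, 53, 53, 53]
t=20: [71, 71, 71, 71, 71, 71, 71, 71, 71, 71, 71, 71]
t=21: [44, 44, 44, 44, 44, 44, 44, 44, 44, 44, 44, 44]

Answer: a_6(4909) = 39
Key observation: The state at step 10, [44, 44, 44, 44, 44, 44, 44, 44, 44, 44, 44, 44], reappears at step 21: the system is in a cycle of period 11 from step 10 on.  Therefore the state at step 4909 equals the state at step 10 + ((4909 - 10) mod 11) = 14, which is [39, 39, 39, 39, 39, 39, 39, 39, 39, 39, 39, 39].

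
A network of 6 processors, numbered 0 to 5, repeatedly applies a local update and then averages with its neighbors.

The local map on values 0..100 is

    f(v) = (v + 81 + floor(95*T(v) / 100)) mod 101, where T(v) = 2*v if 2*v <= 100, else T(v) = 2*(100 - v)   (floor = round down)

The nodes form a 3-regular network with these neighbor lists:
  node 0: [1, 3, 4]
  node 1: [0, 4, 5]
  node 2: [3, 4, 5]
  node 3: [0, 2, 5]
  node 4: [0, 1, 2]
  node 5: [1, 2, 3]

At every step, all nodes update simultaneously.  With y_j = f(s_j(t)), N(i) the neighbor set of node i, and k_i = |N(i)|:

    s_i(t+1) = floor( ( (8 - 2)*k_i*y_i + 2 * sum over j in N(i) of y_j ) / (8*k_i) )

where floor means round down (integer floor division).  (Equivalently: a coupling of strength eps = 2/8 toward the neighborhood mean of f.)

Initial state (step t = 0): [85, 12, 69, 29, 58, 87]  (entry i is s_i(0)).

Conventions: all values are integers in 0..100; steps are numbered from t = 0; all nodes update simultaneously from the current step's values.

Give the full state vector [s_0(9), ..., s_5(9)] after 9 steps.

Simulating step by step:
t=0: [85, 12, 69, 29, 58, 87]
t=1: [77, 27, 18, 63, 21, 75]
t=2: [84, 55, 28, 20, 45, 9]
t=3: [76, 23, 50, 41, 21, 14]
t=4: [15, 39, 31, 77, 35, 29]
t=5: [40, 83, 72, 88, 76, 69]
t=6: [87, 79, 11, 76, 16, 20]
t=7: [78, 86, 13, 11, 36, 37]
t=8: [89, 91, 27, 25, 80, 75]
t=9: [86, 81, 56, 51, 93, 17]

Answer: [86, 81, 56, 51, 93, 17]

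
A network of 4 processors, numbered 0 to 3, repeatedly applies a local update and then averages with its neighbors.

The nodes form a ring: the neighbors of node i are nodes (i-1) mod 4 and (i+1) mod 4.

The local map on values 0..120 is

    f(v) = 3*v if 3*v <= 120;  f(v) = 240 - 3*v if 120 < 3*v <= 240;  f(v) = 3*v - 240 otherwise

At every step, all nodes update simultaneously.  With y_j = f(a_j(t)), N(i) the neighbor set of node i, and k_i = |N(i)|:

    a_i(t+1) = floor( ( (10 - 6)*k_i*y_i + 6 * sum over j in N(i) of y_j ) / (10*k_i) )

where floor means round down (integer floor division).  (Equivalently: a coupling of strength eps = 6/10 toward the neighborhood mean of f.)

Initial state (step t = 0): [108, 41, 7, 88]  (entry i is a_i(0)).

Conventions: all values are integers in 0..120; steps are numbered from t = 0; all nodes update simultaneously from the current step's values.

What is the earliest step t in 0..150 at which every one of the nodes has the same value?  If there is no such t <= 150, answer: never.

Simulating step by step:
t=0: [108, 41, 7, 88]  (not all equal)
t=1: [75, 78, 50, 41]  (not all equal)
t=2: [42, 33, 72, 78]  (not all equal)
t=3: [77, 81, 41, 43]  (not all equal)
t=4: [37, 39, 81, 82]  (not all equal)
t=5: [81, 81, 38, 36]  (not all equal)
t=6: [34, 36, 78, 78]  (not all equal)
t=7: [75, 75, 36, 34]  (not all equal)
t=8: [41, 42, 78, 77]  (not all equal)
t=9: [83, 82, 39, 40]  (not all equal)
t=10: [41, 40, 84, 85]  (not all equal)
t=11: [87, 86, 45, 44]  (not all equal)
t=12: [46, 45, 79, 81]  (not all equal)
t=13: [73, 73, 33, 32]  (not all equal)
t=14: [43, 44, 74, 74]  (not all equal)
t=15: [82, 81, 45, 45]  (not all equal)
t=16: [34, 34, 74, 75]  (not all equal)
t=17: [75, 76, 42, 42]  (not all equal)
t=18: [43, 43, 83, 84]  (not all equal)
t=19: [81, 80, 40, 40]  (not all equal)
t=20: [37, 36, 84, 84]  (not all equal)
t=21: [80, 80, 40, 41]  (not all equal)
t=22: [35, 36, 83, 82]  (not all equal)
t=23: [76, 77, 37, 36]  (not all equal)
t=24: [39, 40, 79, 80]  (not all equal)
t=25: [82, 84, 37, 36]  (not all equal)
t=26: [38, 39, 80, 78]  (not all equal)
t=27: [82, 81, 36, 36]  (not all equal)
t=28: [35, 35, 76, 77]  (not all equal)
t=29: [76, 77, 39, 38]  (not all equal)
t=30: [41, 42, 83, 84]  (not all equal)
t=31: [84, 83, 41, 42]  (not all equal)
t=32: [41, 42, 83, 84]  (not all equal)

Answer: never
Key observation: The state at step 30 reappears at step 32 — the system is in a cycle of period 2 from step 30 on.  No step 0..32 is synchronized, and the cycle repeats forever, so no step up to 150 (or ever) has all nodes equal.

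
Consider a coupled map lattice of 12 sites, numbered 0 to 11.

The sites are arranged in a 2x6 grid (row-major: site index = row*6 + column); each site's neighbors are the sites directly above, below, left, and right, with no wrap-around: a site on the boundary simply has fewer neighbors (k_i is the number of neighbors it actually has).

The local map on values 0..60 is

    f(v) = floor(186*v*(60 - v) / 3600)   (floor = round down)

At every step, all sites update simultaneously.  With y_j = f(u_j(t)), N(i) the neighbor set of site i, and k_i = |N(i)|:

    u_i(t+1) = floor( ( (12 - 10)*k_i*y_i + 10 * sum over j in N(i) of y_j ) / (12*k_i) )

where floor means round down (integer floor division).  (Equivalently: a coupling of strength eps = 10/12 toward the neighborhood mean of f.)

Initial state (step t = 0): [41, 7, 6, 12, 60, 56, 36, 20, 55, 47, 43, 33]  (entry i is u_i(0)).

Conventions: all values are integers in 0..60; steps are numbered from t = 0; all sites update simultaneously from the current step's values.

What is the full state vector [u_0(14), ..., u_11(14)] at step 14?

Simulating step by step:
t=0: [41, 7, 6, 12, 60, 56, 36, 20, 55, 47, 43, 33]
t=1: [32, 30, 19, 17, 21, 21, 41, 28, 26, 27, 27, 27]
t=2: [43, 44, 42, 41, 41, 43, 45, 44, 44, 43, 44, 44]
t=3: [35, 37, 37, 38, 38, 37, 36, 35, 37, 37, 37, 36]
t=4: [43, 44, 43, 43, 43, 43, 44, 43, 43, 43, 43, 43]
t=5: [36, 36, 36, 37, 37, 37, 36, 36, 37, 37, 37, 37]
t=6: [44, 44, 43, 43, 43, 43, 44, 43, 43, 43, 43, 43]
t=7: [36, 36, 36, 37, 37, 37, 36, 36, 37, 37, 37, 37]
t=8: [44, 44, 43, 43, 43, 43, 44, 43, 43, 43, 43, 43]
t=9: [36, 36, 36, 37, 37, 37, 36, 36, 37, 37, 37, 37]
t=10: [44, 44, 43, 43, 43, 43, 44, 43, 43, 43, 43, 43]
t=11: [36, 36, 36, 37, 37, 37, 36, 36, 37, 37, 37, 37]
t=12: [44, 44, 43, 43, 43, 43, 44, 43, 43, 43, 43, 43]
t=13: [36, 36, 36, 37, 37, 37, 36, 36, 37, 37, 37, 37]
t=14: [44, 44, 43, 43, 43, 43, 44, 43, 43, 43, 43, 43]

Answer: [44, 44, 43, 43, 43, 43, 44, 43, 43, 43, 43, 43]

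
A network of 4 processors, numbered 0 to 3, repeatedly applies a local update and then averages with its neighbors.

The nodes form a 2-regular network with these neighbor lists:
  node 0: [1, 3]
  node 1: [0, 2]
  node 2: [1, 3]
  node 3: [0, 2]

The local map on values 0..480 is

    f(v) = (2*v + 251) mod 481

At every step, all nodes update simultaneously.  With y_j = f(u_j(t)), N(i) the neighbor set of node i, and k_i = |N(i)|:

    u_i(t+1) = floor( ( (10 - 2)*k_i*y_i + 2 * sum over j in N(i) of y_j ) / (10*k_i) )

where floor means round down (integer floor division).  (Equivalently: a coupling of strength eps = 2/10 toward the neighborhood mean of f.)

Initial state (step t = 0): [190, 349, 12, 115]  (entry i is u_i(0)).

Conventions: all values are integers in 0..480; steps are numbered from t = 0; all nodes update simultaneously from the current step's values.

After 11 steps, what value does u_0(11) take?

Simulating step by step:
t=0: [190, 349, 12, 115]
t=1: [166, 416, 266, 42]
t=2: [127, 137, 287, 308]
t=3: [62, 72, 318, 345]
t=4: [385, 394, 410, 446]
t=5: [73, 78, 113, 161]
t=6: [367, 413, 431, 161]
t=7: [39, 109, 141, 91]
t=8: [353, 413, 131, 384]
t=9: [398, 142, 42, 96]
t=10: [117, 85, 317, 396]
t=11: [53, 377, 373, 105]

Answer: u_0(11) = 53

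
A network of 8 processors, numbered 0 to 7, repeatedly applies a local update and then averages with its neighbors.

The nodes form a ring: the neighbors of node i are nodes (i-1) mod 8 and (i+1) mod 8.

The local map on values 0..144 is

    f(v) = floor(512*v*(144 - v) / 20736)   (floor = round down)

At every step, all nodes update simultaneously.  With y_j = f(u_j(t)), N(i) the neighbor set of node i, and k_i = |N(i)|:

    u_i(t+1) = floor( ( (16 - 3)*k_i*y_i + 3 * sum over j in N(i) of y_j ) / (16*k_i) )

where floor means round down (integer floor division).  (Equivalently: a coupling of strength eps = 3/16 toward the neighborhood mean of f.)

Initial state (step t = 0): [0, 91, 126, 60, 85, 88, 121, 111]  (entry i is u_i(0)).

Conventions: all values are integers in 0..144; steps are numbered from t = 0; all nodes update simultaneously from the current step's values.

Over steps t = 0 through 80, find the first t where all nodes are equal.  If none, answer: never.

Answer: never
Key observation: The state at step 26 reappears at step 30 — the system is in a cycle of period 4 from step 26 on.  No step 0..30 is synchronized, and the cycle repeats forever, so no step up to 80 (or ever) has all nodes equal.

Derivation:
t=0: [0, 91, 126, 60, 85, 88, 121, 111]  (not all equal)
t=1: [19, 101, 68, 117, 122, 116, 75, 79]  (not all equal)
t=2: [68, 104, 120, 81, 68, 83, 122, 119]  (not all equal)
t=3: [119, 101, 79, 120, 126, 119, 72, 77]  (not all equal)
t=4: [81, 105, 119, 74, 59, 76, 122, 122]  (not all equal)
t=5: [118, 100, 80, 121, 123, 120, 71, 71]  (not all equal)
t=6: [82, 106, 118, 72, 64, 75, 121, 122]  (not all equal)
t=7: [117, 99, 82, 122, 126, 121, 73, 71]  (not all equal)
t=8: [85, 108, 118, 70, 58, 72, 121, 122]  (not all equal)
t=9: [115, 96, 81, 121, 123, 121, 73, 71]  (not all equal)
t=10: [89, 111, 119, 72, 63, 73, 121, 122]  (not all equal)
t=11: [112, 91, 79, 122, 126, 121, 73, 71]  (not all equal)
t=12: [94, 116, 119, 70, 58, 72, 121, 123]  (not all equal)
t=13: [107, 82, 78, 121, 123, 121, 73, 68]  (not all equal)
t=14: [102, 122, 121, 73, 63, 73, 121, 124]  (not all equal)
t=15: [97, 69, 73, 121, 126, 121, 72, 65]  (not all equal)
t=16: [114, 125, 121, 72, 58, 72, 122, 124]  (not all equal)
t=17: [79, 61, 72, 121, 123, 121, 71, 63]  (not all equal)
t=18: [125, 125, 122, 73, 63, 73, 121, 126]  (not all equal)
t=19: [57, 58, 70, 121, 126, 121, 72, 57]  (not all equal)
t=20: [122, 123, 121, 72, 58, 72, 121, 122]  (not all equal)
t=21: [65, 63, 73, 121, 123, 121, 73, 66]  (not all equal)
t=22: [126, 126, 121, 73, 63, 73, 121, 126]  (not all equal)
t=23: [56, 57, 72, 121, 126, 121, 72, 57]  (not all equal)
t=24: [121, 122, 121, 72, 58, 72, 121, 122]  (not all equal)
t=25: [67, 66, 73, 121, 123, 121, 73, 66]  (not all equal)
t=26: [127, 127, 121, 73, 63, 73, 121, 127]  (not all equal)
t=27: [53, 54, 72, 121, 126, 121, 72, 54]  (not all equal)
t=28: [119, 120, 121, 72, 58, 72, 121, 120]  (not all equal)
t=29: [72, 70, 73, 121, 123, 121, 73, 70]  (not all equal)
t=30: [127, 127, 121, 73, 63, 73, 121, 127]  (not all equal)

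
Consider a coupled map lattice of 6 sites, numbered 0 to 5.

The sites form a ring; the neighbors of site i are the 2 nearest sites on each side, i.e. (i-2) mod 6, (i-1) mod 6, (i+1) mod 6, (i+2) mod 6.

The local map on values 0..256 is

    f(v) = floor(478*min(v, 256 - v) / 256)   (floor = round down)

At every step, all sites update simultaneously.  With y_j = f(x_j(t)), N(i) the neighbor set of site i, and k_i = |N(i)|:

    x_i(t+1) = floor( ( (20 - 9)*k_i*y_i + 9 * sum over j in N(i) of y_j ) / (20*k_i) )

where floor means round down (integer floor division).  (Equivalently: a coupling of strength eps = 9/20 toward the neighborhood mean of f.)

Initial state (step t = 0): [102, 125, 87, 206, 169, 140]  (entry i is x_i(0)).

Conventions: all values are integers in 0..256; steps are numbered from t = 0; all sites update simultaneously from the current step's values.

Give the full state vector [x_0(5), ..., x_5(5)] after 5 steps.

Answer: [174, 178, 213, 209, 215, 179]

Derivation:
t=0: [102, 125, 87, 206, 169, 140]
t=1: [191, 202, 165, 138, 163, 195]
t=2: [128, 125, 162, 183, 165, 131]
t=3: [222, 216, 183, 165, 181, 215]
t=4: [82, 90, 124, 140, 126, 91]
t=5: [174, 178, 213, 209, 215, 179]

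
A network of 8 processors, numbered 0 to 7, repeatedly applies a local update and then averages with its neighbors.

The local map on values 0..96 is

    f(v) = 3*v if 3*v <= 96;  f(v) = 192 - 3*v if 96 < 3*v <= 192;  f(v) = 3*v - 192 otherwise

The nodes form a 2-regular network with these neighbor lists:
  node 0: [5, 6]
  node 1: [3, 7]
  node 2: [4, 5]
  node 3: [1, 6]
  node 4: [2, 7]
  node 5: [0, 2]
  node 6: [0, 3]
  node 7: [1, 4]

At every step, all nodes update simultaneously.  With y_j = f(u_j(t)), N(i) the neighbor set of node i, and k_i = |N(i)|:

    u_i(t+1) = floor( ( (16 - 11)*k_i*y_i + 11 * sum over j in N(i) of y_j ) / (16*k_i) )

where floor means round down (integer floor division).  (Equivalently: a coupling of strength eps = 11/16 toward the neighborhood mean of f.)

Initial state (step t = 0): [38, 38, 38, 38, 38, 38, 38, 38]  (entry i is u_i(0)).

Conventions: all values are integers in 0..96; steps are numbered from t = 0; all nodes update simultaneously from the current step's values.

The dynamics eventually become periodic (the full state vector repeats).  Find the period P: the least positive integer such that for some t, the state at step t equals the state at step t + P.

Answer: 8
Key observation: The state at step 1, [78, 78, 78, 78, 78, 78, 78, 78], reappears at step 9 — and no state repeats earlier — so the cycle the system enters has period 8.

Derivation:
t=0: [38, 38, 38, 38, 38, 38, 38, 38]
t=1: [78, 78, 78, 78, 78, 78, 78, 78]
t=2: [42, 42, 42, 42, 42, 42, 42, 42]
t=3: [66, 66, 66, 66, 66, 66, 66, 66]
t=4: [6, 6, 6, 6, 6, 6, 6, 6]
t=5: [18, 18, 18, 18, 18, 18, 18, 18]
t=6: [54, 54, 54, 54, 54, 54, 54, 54]
t=7: [30, 30, 30, 30, 30, 30, 30, 30]
t=8: [90, 90, 90, 90, 90, 90, 90, 90]
t=9: [78, 78, 78, 78, 78, 78, 78, 78]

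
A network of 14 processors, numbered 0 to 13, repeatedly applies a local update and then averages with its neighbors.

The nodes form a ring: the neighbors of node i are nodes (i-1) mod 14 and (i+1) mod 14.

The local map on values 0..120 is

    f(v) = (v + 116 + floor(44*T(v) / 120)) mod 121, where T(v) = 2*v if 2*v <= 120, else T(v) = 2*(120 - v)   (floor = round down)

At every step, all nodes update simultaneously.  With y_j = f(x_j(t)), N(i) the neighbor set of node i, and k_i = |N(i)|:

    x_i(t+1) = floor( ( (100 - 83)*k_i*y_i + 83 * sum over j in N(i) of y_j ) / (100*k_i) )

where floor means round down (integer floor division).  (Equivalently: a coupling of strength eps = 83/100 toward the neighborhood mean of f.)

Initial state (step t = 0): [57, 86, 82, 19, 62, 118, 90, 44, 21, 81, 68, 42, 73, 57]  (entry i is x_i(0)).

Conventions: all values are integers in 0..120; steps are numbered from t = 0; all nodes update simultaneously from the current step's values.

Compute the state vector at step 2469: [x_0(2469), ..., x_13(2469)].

Simulating step by step:
t=0: [57, 86, 82, 19, 62, 118, 90, 44, 21, 81, 68, 42, 73, 57]
t=1: [97, 99, 72, 88, 75, 104, 94, 69, 77, 72, 88, 95, 83, 96]
t=2: [108, 105, 106, 103, 107, 106, 105, 104, 101, 104, 105, 105, 107, 106]
t=3: [111, 111, 110, 110, 110, 111, 110, 110, 109, 110, 110, 111, 111, 111]
t=4: [112, 112, 112, 112, 112, 112, 112, 112, 112, 112, 112, 112, 112, 112]
t=5: [112, 112, 112, 112, 112, 112, 112, 112, 112, 112, 112, 112, 112, 112]

Answer: [112, 112, 112, 112, 112, 112, 112, 112, 112, 112, 112, 112, 112, 112]
Key observation: The state at step 4, [112, 112, 112, 112, 112, 112, 112, 112, 112, 112, 112, 112, 112, 112], reappears at step 5: the system is in a cycle of period 1 from step 4 on.  Therefore the state at step 2469 equals the state at step 4 + ((2469 - 4) mod 1) = 4, which is [112, 112, 112, 112, 112, 112, 112, 112, 112, 112, 112, 112, 112, 112].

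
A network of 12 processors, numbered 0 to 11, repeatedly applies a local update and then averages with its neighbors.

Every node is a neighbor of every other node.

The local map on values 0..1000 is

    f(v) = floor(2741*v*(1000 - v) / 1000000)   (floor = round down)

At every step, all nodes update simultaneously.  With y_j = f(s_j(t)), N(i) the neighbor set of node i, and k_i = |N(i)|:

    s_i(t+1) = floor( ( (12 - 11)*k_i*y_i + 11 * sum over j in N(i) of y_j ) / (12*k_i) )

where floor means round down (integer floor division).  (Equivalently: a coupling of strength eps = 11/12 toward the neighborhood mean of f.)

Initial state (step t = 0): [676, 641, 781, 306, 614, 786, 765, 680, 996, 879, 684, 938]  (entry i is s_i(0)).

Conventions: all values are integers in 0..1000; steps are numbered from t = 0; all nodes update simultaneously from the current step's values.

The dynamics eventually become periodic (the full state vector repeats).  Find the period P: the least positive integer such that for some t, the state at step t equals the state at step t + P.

Answer: 2
Key observation: The state at step 14, [636, 636, 636, 636, 636, 636, 636, 636, 636, 636, 636, 636], reappears at step 16 — and no state repeats earlier — so the cycle the system enters has period 2.

Derivation:
t=0: [676, 641, 781, 306, 614, 786, 765, 680, 996, 879, 684, 938]
t=1: [460, 460, 460, 460, 460, 460, 460, 460, 460, 460, 460, 460]
t=2: [680, 680, 680, 680, 680, 680, 680, 680, 680, 680, 680, 680]
t=3: [596, 596, 596, 596, 596, 596, 596, 596, 596, 596, 596, 596]
t=4: [659, 659, 659, 659, 659, 659, 659, 659, 659, 659, 659, 659]
t=5: [615, 615, 615, 615, 615, 615, 615, 615, 615, 615, 615, 615]
t=6: [649, 649, 649, 649, 649, 649, 649, 649, 649, 649, 649, 649]
t=7: [624, 624, 624, 624, 624, 624, 624, 624, 624, 624, 624, 624]
t=8: [643, 643, 643, 643, 643, 643, 643, 643, 643, 643, 643, 643]
t=9: [629, 629, 629, 629, 629, 629, 629, 629, 629, 629, 629, 629]
t=10: [639, 639, 639, 639, 639, 639, 639, 639, 639, 639, 639, 639]
t=11: [632, 632, 632, 632, 632, 632, 632, 632, 632, 632, 632, 632]
t=12: [637, 637, 637, 637, 637, 637, 637, 637, 637, 637, 637, 637]
t=13: [633, 633, 633, 633, 633, 633, 633, 633, 633, 633, 633, 633]
t=14: [636, 636, 636, 636, 636, 636, 636, 636, 636, 636, 636, 636]
t=15: [634, 634, 634, 634, 634, 634, 634, 634, 634, 634, 634, 634]
t=16: [636, 636, 636, 636, 636, 636, 636, 636, 636, 636, 636, 636]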